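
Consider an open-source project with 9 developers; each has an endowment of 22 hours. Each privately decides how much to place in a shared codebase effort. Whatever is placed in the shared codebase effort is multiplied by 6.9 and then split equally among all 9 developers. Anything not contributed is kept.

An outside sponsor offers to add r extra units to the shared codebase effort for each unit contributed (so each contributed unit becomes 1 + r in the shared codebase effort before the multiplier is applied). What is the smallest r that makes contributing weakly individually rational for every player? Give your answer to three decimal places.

With matching at rate r, one contributed unit becomes (1 + r) in the shared codebase effort and returns 6.9 × (1 + r) / 9 to the contributor.
Setting this equal to 1: 1 + r = 9/6.9 = 1.3043.
So the minimum matching rate is r = 1.3043 − 1 = 0.304.

0.304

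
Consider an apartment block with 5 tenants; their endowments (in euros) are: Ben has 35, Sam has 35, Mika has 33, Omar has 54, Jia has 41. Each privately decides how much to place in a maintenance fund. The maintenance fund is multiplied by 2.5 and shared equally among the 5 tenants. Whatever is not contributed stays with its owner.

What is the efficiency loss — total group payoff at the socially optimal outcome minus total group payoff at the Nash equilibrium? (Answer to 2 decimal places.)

297.00 euros

The private return per contributed unit is 2.5/5 = 0.5000 < 1 for every player regardless of endowment, so the Nash equilibrium is zero contribution and the group total is Σ E_j = 35 + 35 + 33 + 54 + 41 = 198.
Each contributed unit returns 2.500 to the group, so the social optimum is full contribution by everyone: group total = 2.500 × 198 = 495.00.
Efficiency loss = (2.500 − 1) × 198 = 297.00.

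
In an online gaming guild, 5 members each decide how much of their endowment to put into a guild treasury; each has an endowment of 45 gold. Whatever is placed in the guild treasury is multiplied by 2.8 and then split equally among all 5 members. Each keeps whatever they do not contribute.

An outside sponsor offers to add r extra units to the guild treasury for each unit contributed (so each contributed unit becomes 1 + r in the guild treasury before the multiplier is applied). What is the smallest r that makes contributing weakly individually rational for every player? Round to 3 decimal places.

0.786

With matching at rate r, one contributed unit becomes (1 + r) in the guild treasury and returns 2.8 × (1 + r) / 5 to the contributor.
Setting this equal to 1: 1 + r = 5/2.8 = 1.7857.
So the minimum matching rate is r = 1.7857 − 1 = 0.786.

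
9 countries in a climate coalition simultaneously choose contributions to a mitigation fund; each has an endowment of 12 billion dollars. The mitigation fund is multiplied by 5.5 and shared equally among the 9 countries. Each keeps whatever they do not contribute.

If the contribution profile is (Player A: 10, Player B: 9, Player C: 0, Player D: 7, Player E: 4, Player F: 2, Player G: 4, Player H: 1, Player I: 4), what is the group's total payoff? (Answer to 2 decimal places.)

292.50 billion dollars

Total contributed: 10 + 9 + 0 + 7 + 4 + 2 + 4 + 1 + 4 = 41; total kept: 9 × 12 − 41 = 67.
The mitigation fund pays out 5.5 × 41 = 225.50 in aggregate.
Group total = 67 + 225.50 = 292.50.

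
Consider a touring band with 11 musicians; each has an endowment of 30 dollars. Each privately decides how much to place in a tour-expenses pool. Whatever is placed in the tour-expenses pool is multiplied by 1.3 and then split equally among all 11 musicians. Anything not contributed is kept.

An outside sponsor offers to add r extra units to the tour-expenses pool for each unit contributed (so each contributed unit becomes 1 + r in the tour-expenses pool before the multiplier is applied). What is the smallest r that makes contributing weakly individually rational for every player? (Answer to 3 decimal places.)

7.462

With matching at rate r, one contributed unit becomes (1 + r) in the tour-expenses pool and returns 1.3 × (1 + r) / 11 to the contributor.
Setting this equal to 1: 1 + r = 11/1.3 = 8.4615.
So the minimum matching rate is r = 8.4615 − 1 = 7.462.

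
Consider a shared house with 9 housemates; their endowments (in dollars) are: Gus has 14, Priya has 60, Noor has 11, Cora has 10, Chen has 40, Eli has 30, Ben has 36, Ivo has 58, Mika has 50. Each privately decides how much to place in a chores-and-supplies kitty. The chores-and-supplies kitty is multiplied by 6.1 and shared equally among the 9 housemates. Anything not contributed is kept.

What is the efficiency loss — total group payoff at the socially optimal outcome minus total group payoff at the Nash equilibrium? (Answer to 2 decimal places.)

1575.90 dollars

The private return per contributed unit is 6.1/9 = 0.6778 < 1 for every player regardless of endowment, so the Nash equilibrium is zero contribution and the group total is Σ E_j = 14 + 60 + 11 + 10 + 40 + 30 + 36 + 58 + 50 = 309.
Each contributed unit returns 6.100 to the group, so the social optimum is full contribution by everyone: group total = 6.100 × 309 = 1884.90.
Efficiency loss = (6.100 − 1) × 309 = 1575.90.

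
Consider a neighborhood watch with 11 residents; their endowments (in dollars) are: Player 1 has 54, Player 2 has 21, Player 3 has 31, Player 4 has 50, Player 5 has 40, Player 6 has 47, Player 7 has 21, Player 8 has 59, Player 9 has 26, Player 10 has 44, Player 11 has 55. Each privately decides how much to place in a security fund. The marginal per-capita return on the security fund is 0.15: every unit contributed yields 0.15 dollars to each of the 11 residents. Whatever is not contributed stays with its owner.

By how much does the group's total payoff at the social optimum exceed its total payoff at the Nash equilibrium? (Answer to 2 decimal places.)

The private return per contributed unit is 0.15 < 1 for everyone, so the Nash equilibrium is zero contribution and the group total is Σ E_j = 54 + 21 + 31 + 50 + 40 + 47 + 21 + 59 + 26 + 44 + 55 = 448.
Each contributed unit returns 1.650 to the group, so the social optimum is full contribution by everyone: group total = 1.650 × 448 = 739.20.
Efficiency loss = (1.650 − 1) × 448 = 291.20.

291.20 dollars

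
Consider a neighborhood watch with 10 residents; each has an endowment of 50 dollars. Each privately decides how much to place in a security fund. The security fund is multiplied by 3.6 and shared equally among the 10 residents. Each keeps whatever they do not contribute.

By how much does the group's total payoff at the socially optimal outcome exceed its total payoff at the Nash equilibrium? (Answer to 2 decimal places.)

1300.00 dollars

Each contributed unit returns 3.6/10 = 0.3600 to its contributor — below 1 — so contributing 0 is dominant for every player. At the Nash equilibrium everyone keeps their 50, and the group total is 10 × 50 = 500.
Each contributed unit returns 3.600 to the group as a whole (0.3600 to each of 10 players), which exceeds 1, so the social optimum is full contribution: group total = 3.600 × 500 = 1800.00.
Efficiency loss = 1800.00 − 500 = 1300.00.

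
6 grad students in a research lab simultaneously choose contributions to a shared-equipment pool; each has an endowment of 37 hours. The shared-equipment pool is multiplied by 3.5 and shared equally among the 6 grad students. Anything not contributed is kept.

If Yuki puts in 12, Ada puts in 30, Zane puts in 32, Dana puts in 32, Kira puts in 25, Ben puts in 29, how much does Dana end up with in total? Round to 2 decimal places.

Total contributed: 12 + 30 + 32 + 32 + 25 + 29 = 160.
Each receives 3.5 × 160 / 6 = 93.33 from the shared-equipment pool.
Dana keeps 37 − 32 = 5, so Dana's payoff is 5 + 93.33 = 98.33.

98.33 hours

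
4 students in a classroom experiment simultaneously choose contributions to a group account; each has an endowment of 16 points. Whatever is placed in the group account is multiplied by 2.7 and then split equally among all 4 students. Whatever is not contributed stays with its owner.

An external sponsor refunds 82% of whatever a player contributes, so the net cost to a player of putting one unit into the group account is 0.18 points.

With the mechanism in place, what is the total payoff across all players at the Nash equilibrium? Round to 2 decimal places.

225.28 points

Under the mechanism each unit contributed yields (2.7/4) / 0.18 = 3.7500 back to its contributor per unit of net cost, which exceeds 1, making full contribution the dominant choice for everyone.
At the Nash equilibrium everyone contributes 16. Group total payoff = 4 × (16 × 0.82 + 2.7 × 16) = 225.28.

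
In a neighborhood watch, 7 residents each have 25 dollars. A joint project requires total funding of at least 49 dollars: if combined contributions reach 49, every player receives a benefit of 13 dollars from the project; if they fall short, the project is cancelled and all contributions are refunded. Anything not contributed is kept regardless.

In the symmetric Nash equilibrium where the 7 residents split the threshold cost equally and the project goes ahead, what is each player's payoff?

31 dollars

Equal share of the threshold: 49/7 = 7.
At this profile no one gains by cutting their contribution: any cut drops the total below 49, the project is cancelled, contributions are refunded, and the deviator ends with 25, which is less than 25 − 7 + 13 = 31. Contributing more than 7 just wastes the excess. So contributing exactly 7 is a best response.
Each player's payoff: 25 − 7 + 13 = 31.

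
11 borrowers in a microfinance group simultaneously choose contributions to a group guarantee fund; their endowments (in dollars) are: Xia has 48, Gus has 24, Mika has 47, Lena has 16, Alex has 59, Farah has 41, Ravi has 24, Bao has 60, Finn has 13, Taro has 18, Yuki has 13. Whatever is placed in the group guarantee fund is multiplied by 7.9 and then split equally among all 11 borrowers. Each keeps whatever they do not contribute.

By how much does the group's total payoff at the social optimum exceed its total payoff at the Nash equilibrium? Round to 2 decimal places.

The private return per contributed unit is 7.9/11 = 0.7182 < 1 for every player regardless of endowment, so the Nash equilibrium is zero contribution and the group total is Σ E_j = 48 + 24 + 47 + 16 + 59 + 41 + 24 + 60 + 13 + 18 + 13 = 363.
Each contributed unit returns 7.900 to the group, so the social optimum is full contribution by everyone: group total = 7.900 × 363 = 2867.70.
Efficiency loss = (7.900 − 1) × 363 = 2504.70.

2504.70 dollars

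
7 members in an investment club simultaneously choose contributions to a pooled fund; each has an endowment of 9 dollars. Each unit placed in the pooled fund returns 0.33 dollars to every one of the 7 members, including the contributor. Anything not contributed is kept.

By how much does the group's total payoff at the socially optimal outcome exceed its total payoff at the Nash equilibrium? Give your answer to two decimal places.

82.53 dollars

The private return per contributed unit is 0.33 < 1, so contributing 0 is dominant for every player. At the Nash equilibrium everyone keeps their 9, and the group total is 7 × 9 = 63.
Each contributed unit returns 2.310 to the group as a whole (0.33 to each of 7 players), which exceeds 1, so the social optimum is full contribution: group total = 2.310 × 63 = 145.53.
Efficiency loss = 145.53 − 63 = 82.53.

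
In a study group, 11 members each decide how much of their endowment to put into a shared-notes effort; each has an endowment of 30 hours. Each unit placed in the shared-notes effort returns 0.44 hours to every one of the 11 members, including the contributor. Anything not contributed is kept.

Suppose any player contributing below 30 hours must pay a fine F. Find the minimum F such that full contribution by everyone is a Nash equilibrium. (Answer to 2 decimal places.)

16.80 hours

Given the others contribute fully, the best deviation is to contribute 0 (any partial contribution still incurs the fine and gives up units whose private return 0.44 is below 1).
Deviating from 30 to 0 saves 30 hours but forfeits the deviator's share of the drop in the shared-notes effort: 0.44 × 30 = 13.20.
So the deviation gain is 30 − 13.20 = 16.80, and the fine must be at least 16.80 hours to wipe it out.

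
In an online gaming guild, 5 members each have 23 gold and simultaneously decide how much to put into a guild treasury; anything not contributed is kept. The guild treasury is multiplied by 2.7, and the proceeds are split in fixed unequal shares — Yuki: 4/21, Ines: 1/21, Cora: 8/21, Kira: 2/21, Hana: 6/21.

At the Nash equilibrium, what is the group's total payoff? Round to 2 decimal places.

154.10 gold

Player j's private return per contributed unit is 2.7 × (j's share). Contributing is weakly dominant for j when that share is at least 1/2.7 = 0.3704, and contributing 0 is dominant otherwise.
The only share above 0.3704 is Cora's 8/21, contributing 23; the remaining 4 contribute 0. Total contributed: 23.
The guild treasury pays out 2.7 × 23 = 62.10 in total (split across the unequal shares, but the aggregate is all that matters for the group sum).
The 4 free-riders keep 23 each, adding 92. Group total = 92 + 62.10 = 154.10.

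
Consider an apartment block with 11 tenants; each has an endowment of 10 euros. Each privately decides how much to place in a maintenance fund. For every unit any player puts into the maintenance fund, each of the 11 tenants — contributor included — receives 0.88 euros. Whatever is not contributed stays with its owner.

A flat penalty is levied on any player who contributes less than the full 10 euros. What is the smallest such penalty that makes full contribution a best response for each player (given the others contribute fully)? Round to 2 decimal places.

Given the others contribute fully, the best deviation is to contribute 0 (any partial contribution still incurs the fine and gives up units whose private return 0.88 is below 1).
Deviating from 10 to 0 saves 10 euros but forfeits the deviator's share of the drop in the maintenance fund: 0.88 × 10 = 8.80.
So the deviation gain is 10 − 8.80 = 1.20, and the fine must be at least 1.20 euros to wipe it out.

1.20 euros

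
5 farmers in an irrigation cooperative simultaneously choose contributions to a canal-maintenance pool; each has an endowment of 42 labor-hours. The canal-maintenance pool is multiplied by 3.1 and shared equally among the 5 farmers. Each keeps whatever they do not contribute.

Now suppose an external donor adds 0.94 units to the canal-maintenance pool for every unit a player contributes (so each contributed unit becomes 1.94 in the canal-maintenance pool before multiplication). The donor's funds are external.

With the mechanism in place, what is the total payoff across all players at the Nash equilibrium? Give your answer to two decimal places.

1262.94 labor-hours

The effective private return per unit is now 3.1 × 1.94 / 5 = 1.2028 > 1, so every player's dominant strategy flips to full contribution.
So the Nash equilibrium is full contribution by all 5; the group earns 3.1 × 1.94 × 210 = 1262.94.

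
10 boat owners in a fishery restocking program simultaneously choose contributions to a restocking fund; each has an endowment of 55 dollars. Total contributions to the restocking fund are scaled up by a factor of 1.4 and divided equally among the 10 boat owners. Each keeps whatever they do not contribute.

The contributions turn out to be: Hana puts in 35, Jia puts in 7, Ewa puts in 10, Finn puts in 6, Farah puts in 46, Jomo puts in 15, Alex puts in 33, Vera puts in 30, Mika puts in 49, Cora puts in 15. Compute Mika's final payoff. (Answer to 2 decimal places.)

Total contributed: 35 + 7 + 10 + 6 + 46 + 15 + 33 + 30 + 49 + 15 = 246.
Each receives 1.4 × 246 / 10 = 34.44 from the restocking fund.
Mika keeps 55 − 49 = 6, so Mika's payoff is 6 + 34.44 = 40.44.

40.44 dollars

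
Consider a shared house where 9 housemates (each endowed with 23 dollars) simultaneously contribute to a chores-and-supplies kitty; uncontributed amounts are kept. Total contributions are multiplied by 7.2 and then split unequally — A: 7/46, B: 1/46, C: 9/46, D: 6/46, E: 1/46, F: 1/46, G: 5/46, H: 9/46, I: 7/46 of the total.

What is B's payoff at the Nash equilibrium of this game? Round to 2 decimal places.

37.40 dollars

Each unit j contributes comes back to j as 7.2 × (j's share), so j prefers to contribute only if that share exceeds 1/7.2 = 0.1389; otherwise keeping the unit dominates.
A, C, H and I are above the threshold, contributing 23 each; the remaining 5 contribute 0. Total contributed: 92.
B keeps 23 and receives 7.2 × 92 × 1/46 = 14.40 from the chores-and-supplies kitty, for a payoff of 37.40.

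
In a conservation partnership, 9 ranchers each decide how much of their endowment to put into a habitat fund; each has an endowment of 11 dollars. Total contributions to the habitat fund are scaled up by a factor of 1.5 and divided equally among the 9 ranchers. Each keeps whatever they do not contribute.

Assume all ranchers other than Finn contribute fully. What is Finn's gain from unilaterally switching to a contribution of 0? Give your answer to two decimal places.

Switching from a contribution of 11 to 0 lets Finn keep an extra 11 dollars, but lowers the habitat fund by 11, which costs Finn their own share of that drop: 1.5/9 × 11 = 1.83.
Net gain = 11 − 1.83 = 9.17. The private return per contributed unit (0.1667) is below 1, so free-riding is indeed the best response regardless of what the others do.

9.17 dollars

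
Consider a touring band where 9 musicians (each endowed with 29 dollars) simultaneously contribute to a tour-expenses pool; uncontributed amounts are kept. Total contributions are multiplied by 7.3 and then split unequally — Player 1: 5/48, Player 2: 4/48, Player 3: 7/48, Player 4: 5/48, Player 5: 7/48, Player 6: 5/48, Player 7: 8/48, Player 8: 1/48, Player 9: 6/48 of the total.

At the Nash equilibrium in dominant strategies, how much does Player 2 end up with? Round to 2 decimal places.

Player j's private return per contributed unit is 7.3 × (j's share). Contributing is weakly dominant for j when that share is at least 1/7.3 = 0.1370, and contributing 0 is dominant otherwise.
Player 3, Player 5 and Player 7 clear that bar, contributing 29 each; the remaining 6 contribute 0. Total contributed: 87.
Player 2 keeps 29 and receives 7.3 × 87 × 4/48 = 52.93 from the tour-expenses pool, for a payoff of 81.93.

81.93 dollars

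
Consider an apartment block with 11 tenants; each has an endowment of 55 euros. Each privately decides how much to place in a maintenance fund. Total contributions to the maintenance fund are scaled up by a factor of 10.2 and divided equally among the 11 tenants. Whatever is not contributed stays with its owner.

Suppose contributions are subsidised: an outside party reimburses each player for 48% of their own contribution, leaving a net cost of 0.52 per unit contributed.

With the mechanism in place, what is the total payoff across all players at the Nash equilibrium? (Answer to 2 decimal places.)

6461.40 euros

With the mechanism, a contributed unit returns (10.2/11) / 0.52 = 1.7832 per unit of net cost to the contributor — now above 1 — so contributing fully is weakly dominant for every player.
So the Nash equilibrium is full contribution by all 11; the group earns 11 × (55 × 0.48 + 10.2 × 55) = 6461.40.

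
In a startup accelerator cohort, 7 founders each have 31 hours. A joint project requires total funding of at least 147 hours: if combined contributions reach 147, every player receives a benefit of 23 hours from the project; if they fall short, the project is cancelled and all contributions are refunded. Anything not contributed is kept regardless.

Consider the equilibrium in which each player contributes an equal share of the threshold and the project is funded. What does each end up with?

Equal share of the threshold: 147/7 = 21.
At this profile no one gains by cutting their contribution: any cut drops the total below 147, the project is cancelled, contributions are refunded, and the deviator ends with 31, which is less than 31 − 21 + 23 = 33. Contributing more than 21 just wastes the excess. So contributing exactly 21 is a best response.
Each player's payoff: 31 − 21 + 23 = 33.

33 hours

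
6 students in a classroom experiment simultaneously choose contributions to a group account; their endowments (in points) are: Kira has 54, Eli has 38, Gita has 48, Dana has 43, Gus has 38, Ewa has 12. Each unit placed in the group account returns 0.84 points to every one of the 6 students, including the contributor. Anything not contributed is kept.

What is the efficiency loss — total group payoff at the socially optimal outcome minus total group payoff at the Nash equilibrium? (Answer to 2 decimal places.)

941.32 points

The private return per contributed unit is 0.84 < 1 for everyone, so the Nash equilibrium is zero contribution and the group total is Σ E_j = 54 + 38 + 48 + 43 + 38 + 12 = 233.
Each contributed unit returns 5.040 to the group, so the social optimum is full contribution by everyone: group total = 5.040 × 233 = 1174.32.
Efficiency loss = (5.040 − 1) × 233 = 941.32.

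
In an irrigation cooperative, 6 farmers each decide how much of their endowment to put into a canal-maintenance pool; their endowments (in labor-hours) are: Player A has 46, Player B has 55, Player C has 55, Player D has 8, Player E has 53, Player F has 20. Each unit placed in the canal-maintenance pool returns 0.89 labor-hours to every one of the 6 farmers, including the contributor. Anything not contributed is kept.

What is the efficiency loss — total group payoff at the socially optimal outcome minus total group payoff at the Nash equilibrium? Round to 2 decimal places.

1028.58 labor-hours

The private return per contributed unit is 0.89 < 1 for everyone, so the Nash equilibrium is zero contribution and the group total is Σ E_j = 46 + 55 + 55 + 8 + 53 + 20 = 237.
Each contributed unit returns 5.340 to the group, so the social optimum is full contribution by everyone: group total = 5.340 × 237 = 1265.58.
Efficiency loss = (5.340 − 1) × 237 = 1028.58.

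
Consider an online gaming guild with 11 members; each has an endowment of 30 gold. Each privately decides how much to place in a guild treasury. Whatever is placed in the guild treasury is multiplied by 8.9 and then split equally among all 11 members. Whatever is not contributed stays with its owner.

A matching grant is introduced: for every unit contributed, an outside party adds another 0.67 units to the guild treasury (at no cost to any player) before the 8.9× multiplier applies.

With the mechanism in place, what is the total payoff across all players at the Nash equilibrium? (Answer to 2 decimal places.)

With the mechanism, a contributed unit returns 8.9 × 1.67 / 11 = 1.3512 per unit of net cost to the contributor — now above 1 — so contributing fully is weakly dominant for every player.
At the Nash equilibrium everyone contributes 30. Group total payoff = 8.9 × 1.67 × 330 = 4904.79.

4904.79 gold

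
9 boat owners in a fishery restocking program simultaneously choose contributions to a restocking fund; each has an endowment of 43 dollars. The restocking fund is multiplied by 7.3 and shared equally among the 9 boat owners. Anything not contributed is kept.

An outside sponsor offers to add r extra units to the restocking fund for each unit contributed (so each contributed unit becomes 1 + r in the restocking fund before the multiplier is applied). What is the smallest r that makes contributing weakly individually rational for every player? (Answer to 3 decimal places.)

0.233

With matching at rate r, one contributed unit becomes (1 + r) in the restocking fund and returns 7.3 × (1 + r) / 9 to the contributor.
Setting this equal to 1: 1 + r = 9/7.3 = 1.2329.
So the minimum matching rate is r = 1.2329 − 1 = 0.233.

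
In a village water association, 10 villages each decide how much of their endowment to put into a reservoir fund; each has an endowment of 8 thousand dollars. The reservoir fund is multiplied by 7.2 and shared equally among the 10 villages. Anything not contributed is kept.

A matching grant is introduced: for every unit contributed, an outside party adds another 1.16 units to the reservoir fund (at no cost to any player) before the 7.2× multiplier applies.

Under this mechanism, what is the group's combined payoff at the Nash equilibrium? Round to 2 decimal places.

1244.16 thousand dollars

Under the mechanism each unit contributed yields 7.2 × 2.16 / 10 = 1.5552 back to its contributor per unit of net cost, which exceeds 1, making full contribution the dominant choice for everyone.
So the Nash equilibrium is full contribution by all 10; the group earns 7.2 × 2.16 × 80 = 1244.16.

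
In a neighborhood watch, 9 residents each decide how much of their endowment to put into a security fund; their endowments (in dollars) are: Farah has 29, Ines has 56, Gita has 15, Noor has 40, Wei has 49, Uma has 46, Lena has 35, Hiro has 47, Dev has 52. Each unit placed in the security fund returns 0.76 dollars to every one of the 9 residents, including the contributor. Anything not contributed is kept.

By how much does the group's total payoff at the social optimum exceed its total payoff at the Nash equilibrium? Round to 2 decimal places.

The private return per contributed unit is 0.76 < 1 for everyone, so the Nash equilibrium is zero contribution and the group total is Σ E_j = 29 + 56 + 15 + 40 + 49 + 46 + 35 + 47 + 52 = 369.
Each contributed unit returns 6.840 to the group, so the social optimum is full contribution by everyone: group total = 6.840 × 369 = 2523.96.
Efficiency loss = (6.840 − 1) × 369 = 2154.96.

2154.96 dollars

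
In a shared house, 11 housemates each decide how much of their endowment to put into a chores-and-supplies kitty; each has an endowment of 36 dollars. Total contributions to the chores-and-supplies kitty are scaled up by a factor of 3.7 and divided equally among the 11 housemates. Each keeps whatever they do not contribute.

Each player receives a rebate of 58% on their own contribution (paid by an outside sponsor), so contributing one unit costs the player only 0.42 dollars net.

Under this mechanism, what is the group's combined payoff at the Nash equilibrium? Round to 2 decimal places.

396.00 dollars

With the mechanism, a contributed unit returns (3.7/11) / 0.42 = 0.8009 per unit of net cost — still below 1 — so contributing 0 remains dominant for every player.
Everyone keeps their endowment and the group total is 11 × 36 = 396.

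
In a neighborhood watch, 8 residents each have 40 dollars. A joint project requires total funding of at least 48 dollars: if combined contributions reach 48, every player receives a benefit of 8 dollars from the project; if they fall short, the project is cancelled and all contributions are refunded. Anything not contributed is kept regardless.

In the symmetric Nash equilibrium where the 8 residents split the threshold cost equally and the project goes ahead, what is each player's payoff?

Equal share of the threshold: 48/8 = 6.
At this profile no one gains by cutting their contribution: any cut drops the total below 48, the project is cancelled, contributions are refunded, and the deviator ends with 40, which is less than 40 − 6 + 8 = 42. Contributing more than 6 just wastes the excess. So contributing exactly 6 is a best response.
Each player's payoff: 40 − 6 + 8 = 42.

42 dollars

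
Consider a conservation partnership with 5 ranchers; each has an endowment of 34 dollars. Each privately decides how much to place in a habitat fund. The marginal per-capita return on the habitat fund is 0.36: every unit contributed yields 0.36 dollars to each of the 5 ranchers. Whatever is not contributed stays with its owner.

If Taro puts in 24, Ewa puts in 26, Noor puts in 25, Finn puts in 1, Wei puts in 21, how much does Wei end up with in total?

47.92 dollars

Total contributed: 24 + 26 + 25 + 1 + 21 = 97.
Each receives 0.36 × 97 = 34.92 from the habitat fund.
Wei keeps 34 − 21 = 13, so Wei's payoff is 13 + 34.92 = 47.92.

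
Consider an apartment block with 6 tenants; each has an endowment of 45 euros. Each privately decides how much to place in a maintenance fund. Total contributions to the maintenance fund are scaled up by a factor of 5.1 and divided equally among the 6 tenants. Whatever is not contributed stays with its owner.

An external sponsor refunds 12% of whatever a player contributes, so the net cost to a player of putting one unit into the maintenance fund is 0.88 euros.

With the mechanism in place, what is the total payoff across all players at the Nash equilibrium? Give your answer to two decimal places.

With the mechanism, a contributed unit returns (5.1/6) / 0.88 = 0.9659 per unit of net cost — still below 1 — so contributing 0 remains dominant for every player.
Everyone keeps their endowment and the group total is 6 × 45 = 270.

270.00 euros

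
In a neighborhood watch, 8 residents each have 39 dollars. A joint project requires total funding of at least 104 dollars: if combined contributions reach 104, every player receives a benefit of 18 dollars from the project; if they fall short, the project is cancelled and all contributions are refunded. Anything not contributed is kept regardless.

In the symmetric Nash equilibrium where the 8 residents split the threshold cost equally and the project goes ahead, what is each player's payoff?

44 dollars

Equal share of the threshold: 104/8 = 13.
At this profile no one gains by cutting their contribution: any cut drops the total below 104, the project is cancelled, contributions are refunded, and the deviator ends with 39, which is less than 39 − 13 + 18 = 44. Contributing more than 13 just wastes the excess. So contributing exactly 13 is a best response.
Each player's payoff: 39 − 13 + 18 = 44.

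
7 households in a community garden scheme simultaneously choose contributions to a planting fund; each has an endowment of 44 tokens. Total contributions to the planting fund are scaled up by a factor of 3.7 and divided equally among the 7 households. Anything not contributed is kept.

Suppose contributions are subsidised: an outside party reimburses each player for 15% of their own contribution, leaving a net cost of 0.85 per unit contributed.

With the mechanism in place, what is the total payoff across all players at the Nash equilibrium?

The effective private return is (3.7/7) / 0.85 = 0.6218, which is still under 1, so the mechanism doesn't change anyone's dominant strategy: zero contribution.
Everyone keeps their endowment and the group total is 7 × 44 = 308.

308.00 tokens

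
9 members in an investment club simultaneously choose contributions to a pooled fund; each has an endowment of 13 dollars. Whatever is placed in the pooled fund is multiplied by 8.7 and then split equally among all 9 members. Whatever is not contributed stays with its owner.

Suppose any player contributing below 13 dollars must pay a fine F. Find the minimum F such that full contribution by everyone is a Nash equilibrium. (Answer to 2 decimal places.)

0.43 dollars

Given the others contribute fully, the best deviation is to contribute 0 (any partial contribution still incurs the fine and gives up units whose private return 0.9667 is below 1).
Deviating from 13 to 0 saves 13 dollars but forfeits the deviator's share of the drop in the pooled fund: 8.7/9 × 13 = 12.57.
So the deviation gain is 13 − 12.57 = 0.43, and the fine must be at least 0.43 dollars to wipe it out.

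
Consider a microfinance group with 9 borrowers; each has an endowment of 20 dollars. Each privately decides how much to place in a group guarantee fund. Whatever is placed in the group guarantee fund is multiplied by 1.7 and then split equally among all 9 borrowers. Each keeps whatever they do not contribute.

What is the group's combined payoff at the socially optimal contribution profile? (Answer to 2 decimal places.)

306.00 dollars

Each contributed unit returns 1.700 to the group as a whole (0.1889 to each of 9 players), which exceeds 1, so the social optimum is full contribution: group total = 1.700 × 180 = 306.00.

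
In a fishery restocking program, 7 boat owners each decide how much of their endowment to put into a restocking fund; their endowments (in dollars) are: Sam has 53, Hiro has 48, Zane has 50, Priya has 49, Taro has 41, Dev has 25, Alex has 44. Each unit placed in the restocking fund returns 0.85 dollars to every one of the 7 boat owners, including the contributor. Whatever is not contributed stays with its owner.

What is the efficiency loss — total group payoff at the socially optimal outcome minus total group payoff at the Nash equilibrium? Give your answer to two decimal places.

The private return per contributed unit is 0.85 < 1 for everyone, so the Nash equilibrium is zero contribution and the group total is Σ E_j = 53 + 48 + 50 + 49 + 41 + 25 + 44 = 310.
Each contributed unit returns 5.950 to the group, so the social optimum is full contribution by everyone: group total = 5.950 × 310 = 1844.50.
Efficiency loss = (5.950 − 1) × 310 = 1534.50.

1534.50 dollars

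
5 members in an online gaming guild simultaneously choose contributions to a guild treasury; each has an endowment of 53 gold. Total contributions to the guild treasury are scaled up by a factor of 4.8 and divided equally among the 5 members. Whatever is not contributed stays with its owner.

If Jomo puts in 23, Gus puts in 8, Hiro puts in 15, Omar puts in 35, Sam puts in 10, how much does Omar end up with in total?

105.36 gold

Total contributed: 23 + 8 + 15 + 35 + 10 = 91.
Each receives 4.8 × 91 / 5 = 87.36 from the guild treasury.
Omar keeps 53 − 35 = 18, so Omar's payoff is 18 + 87.36 = 105.36.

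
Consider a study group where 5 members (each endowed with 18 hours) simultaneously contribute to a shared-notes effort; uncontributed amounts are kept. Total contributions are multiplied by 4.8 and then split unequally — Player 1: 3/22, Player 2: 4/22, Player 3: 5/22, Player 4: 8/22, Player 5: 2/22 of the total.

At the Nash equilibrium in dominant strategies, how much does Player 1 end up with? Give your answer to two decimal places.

A player with share s gets back 4.8·s per unit contributed, so full contribution is dominant for anyone with s > 1/4.8 = 0.2083 and zero contribution is dominant for anyone below.
Player 3 and Player 4 clear that bar, contributing 18 each; the remaining 3 contribute 0. Total contributed: 36.
Player 1 keeps 18 and receives 4.8 × 36 × 3/22 = 23.56 from the shared-notes effort, for a payoff of 41.56.

41.56 hours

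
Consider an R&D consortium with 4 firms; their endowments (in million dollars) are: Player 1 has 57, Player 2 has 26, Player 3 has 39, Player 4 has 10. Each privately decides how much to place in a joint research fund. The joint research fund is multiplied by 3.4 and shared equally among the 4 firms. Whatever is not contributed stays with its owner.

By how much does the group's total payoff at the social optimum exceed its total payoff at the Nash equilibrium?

The private return per contributed unit is 3.4/4 = 0.8500 < 1 for every player regardless of endowment, so the Nash equilibrium is zero contribution and the group total is Σ E_j = 57 + 26 + 39 + 10 = 132.
Each contributed unit returns 3.400 to the group, so the social optimum is full contribution by everyone: group total = 3.400 × 132 = 448.80.
Efficiency loss = (3.400 − 1) × 132 = 316.80.

316.80 million dollars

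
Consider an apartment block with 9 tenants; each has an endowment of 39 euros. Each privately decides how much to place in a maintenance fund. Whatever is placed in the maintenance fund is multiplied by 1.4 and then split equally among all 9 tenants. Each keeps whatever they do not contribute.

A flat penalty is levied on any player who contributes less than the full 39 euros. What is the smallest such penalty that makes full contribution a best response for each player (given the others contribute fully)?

Given the others contribute fully, the best deviation is to contribute 0 (any partial contribution still incurs the fine and gives up units whose private return 0.1556 is below 1).
Deviating from 39 to 0 saves 39 euros but forfeits the deviator's share of the drop in the maintenance fund: 1.4/9 × 39 = 6.07.
So the deviation gain is 39 − 6.07 = 32.93, and the fine must be at least 32.93 euros to wipe it out.

32.93 euros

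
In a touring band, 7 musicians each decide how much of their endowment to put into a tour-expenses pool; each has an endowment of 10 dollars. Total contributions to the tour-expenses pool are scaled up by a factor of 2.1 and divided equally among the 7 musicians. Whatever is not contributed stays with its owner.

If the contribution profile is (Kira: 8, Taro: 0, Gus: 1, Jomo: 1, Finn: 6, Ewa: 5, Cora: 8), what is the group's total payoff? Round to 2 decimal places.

Total contributed: 8 + 0 + 1 + 1 + 6 + 5 + 8 = 29; total kept: 7 × 10 − 29 = 41.
The tour-expenses pool pays out 2.1 × 29 = 60.90 in aggregate.
Group total = 41 + 60.90 = 101.90.

101.90 dollars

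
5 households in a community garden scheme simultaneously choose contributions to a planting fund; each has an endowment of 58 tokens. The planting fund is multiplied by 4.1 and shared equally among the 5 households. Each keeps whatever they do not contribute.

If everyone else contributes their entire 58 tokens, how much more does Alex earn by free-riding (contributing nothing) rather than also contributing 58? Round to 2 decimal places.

10.44 tokens

Switching from a contribution of 58 to 0 lets Alex keep an extra 58 tokens, but lowers the planting fund by 58, which costs Alex their own share of that drop: 4.1/5 × 58 = 47.56.
Net gain = 58 − 47.56 = 10.44. The private return per contributed unit (0.8200) is below 1, so free-riding is indeed the best response regardless of what the others do.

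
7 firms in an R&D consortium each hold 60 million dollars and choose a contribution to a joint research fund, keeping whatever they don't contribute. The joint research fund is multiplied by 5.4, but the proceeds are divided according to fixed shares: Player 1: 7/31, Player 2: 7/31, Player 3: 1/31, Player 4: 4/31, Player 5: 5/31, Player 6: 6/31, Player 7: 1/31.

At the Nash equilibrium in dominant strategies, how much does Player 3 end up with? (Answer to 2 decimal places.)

Each unit j contributes comes back to j as 5.4 × (j's share), so j prefers to contribute only if that share exceeds 1/5.4 = 0.1852; otherwise keeping the unit dominates.
Player 1, Player 2 and Player 6 are above the threshold, contributing 60 each; the remaining 4 contribute 0. Total contributed: 180.
Player 3 keeps 60 and receives 5.4 × 180 × 1/31 = 31.35 from the joint research fund, for a payoff of 91.35.

91.35 million dollars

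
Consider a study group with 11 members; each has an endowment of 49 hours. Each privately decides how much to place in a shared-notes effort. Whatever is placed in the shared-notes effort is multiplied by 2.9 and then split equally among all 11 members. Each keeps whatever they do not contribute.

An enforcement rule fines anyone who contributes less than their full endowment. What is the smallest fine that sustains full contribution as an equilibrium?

36.08 hours

Given the others contribute fully, the best deviation is to contribute 0 (any partial contribution still incurs the fine and gives up units whose private return 0.2636 is below 1).
Deviating from 49 to 0 saves 49 hours but forfeits the deviator's share of the drop in the shared-notes effort: 2.9/11 × 49 = 12.92.
So the deviation gain is 49 − 12.92 = 36.08, and the fine must be at least 36.08 hours to wipe it out.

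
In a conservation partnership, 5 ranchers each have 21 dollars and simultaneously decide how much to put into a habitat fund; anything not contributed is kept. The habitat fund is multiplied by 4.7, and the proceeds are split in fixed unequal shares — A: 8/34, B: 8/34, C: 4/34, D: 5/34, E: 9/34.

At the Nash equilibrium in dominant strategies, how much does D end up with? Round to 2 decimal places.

Each unit j contributes comes back to j as 4.7 × (j's share), so j prefers to contribute only if that share exceeds 1/4.7 = 0.2128; otherwise keeping the unit dominates.
A, B and E are above the threshold, contributing 21 each; the remaining 2 contribute 0. Total contributed: 63.
D keeps 21 and receives 4.7 × 63 × 5/34 = 43.54 from the habitat fund, for a payoff of 64.54.

64.54 dollars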